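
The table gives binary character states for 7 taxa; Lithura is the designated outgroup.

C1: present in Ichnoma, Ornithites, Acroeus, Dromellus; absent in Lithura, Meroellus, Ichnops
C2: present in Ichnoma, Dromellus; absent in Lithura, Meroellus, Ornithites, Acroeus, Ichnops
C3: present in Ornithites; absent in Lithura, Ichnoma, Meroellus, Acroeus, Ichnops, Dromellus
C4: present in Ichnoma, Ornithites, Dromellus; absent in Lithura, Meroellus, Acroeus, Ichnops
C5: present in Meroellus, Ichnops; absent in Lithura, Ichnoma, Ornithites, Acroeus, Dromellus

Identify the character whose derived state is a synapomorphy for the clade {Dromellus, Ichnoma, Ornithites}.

The outgroup has state 'absent' for every character, so 'present' is the derived state throughout.
C1 (derived state 'present') is shared by Acroeus, Dromellus, Ichnoma, and Ornithites — a synapomorphy uniting that clade.
C2: derived state 'present' in Dromellus and Ichnoma only — synapomorphy for {Dromellus, Ichnoma}.
C3: derived state 'present' in Ornithites only — an autapomorphy, so it tells us nothing about relationships among taxa.
C4 (derived state 'present') is shared by Dromellus, Ichnoma, and Ornithites — a synapomorphy uniting that clade.
Only Ichnops and Meroellus show the derived state 'present' for C5, supporting them as a clade.
Most parsimonious ingroup topology: ((((Ichnoma,Dromellus),Ornithites),Acroeus),(Meroellus,Ichnops)).
The clade {Dromellus, Ichnoma, Ornithites} is supported by C4: its derived state 'present' occurs in exactly those taxa and in no other taxon (including the outgroup).

C4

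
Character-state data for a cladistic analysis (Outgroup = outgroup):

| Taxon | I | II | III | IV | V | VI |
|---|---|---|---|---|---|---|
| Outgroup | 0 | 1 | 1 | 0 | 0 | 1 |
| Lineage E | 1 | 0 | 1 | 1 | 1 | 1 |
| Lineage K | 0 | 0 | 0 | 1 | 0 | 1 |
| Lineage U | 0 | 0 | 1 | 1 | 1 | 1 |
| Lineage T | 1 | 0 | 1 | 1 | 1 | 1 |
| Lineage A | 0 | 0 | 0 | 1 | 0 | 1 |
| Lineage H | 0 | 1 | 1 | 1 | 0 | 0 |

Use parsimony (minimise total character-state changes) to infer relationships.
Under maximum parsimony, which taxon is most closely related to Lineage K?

Character polarity is set by the outgroup: the derived state is whichever differs from the outgroup's state, so for II, III, VI the derived state is '0', and for the remaining characters it is '1'.
I (derived state '1') is shared by Lineage E and Lineage T — a synapomorphy uniting that clade.
Only Lineage A, Lineage E, Lineage K, Lineage T, and Lineage U show the derived state '0' for II, supporting them as a clade.
III: derived state '0' in Lineage A and Lineage K only — synapomorphy for {Lineage A, Lineage K}.
All ingroup taxa share the derived state '1' for IV; it defines the ingroup but does not resolve relationships within it.
V (derived state '1') is shared by Lineage E, Lineage T, and Lineage U — a synapomorphy uniting that clade.
VI: derived state '0' in Lineage H only — an autapomorphy, so it tells us nothing about relationships among taxa.
Most parsimonious ingroup topology: ((((Lineage E,Lineage T),Lineage U),(Lineage K,Lineage A)),Lineage H).
Lineage K and Lineage A form a cherry on this tree, so they are sister taxa.

Lineage A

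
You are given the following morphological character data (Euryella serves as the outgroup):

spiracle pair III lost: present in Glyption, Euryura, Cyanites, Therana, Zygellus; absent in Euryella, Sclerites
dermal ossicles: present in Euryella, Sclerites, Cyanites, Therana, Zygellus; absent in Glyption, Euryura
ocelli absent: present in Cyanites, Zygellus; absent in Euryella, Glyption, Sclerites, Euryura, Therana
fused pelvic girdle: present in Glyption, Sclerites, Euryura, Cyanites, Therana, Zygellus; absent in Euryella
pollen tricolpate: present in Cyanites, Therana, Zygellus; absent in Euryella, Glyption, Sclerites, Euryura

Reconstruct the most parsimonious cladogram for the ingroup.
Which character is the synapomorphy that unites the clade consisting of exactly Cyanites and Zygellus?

Character polarity is set by the outgroup: the derived state is whichever differs from the outgroup's state, so for dermal ossicles the derived state is 'absent', and for the remaining characters it is 'present'.
spiracle pair III lost: derived state 'present' in Cyanites, Euryura, Glyption, Therana, and Zygellus only — synapomorphy for {Cyanites, Euryura, Glyption, Therana, Zygellus}.
dermal ossicles (derived state 'absent') is shared by Euryura and Glyption — a synapomorphy uniting that clade.
ocelli absent (derived state 'present') is shared by Cyanites and Zygellus — a synapomorphy uniting that clade.
All ingroup taxa share the derived state 'present' for fused pelvic girdle; it defines the ingroup but does not resolve relationships within it.
pollen tricolpate: derived state 'present' in Cyanites, Therana, and Zygellus only — synapomorphy for {Cyanites, Therana, Zygellus}.
Most parsimonious ingroup topology: (((Glyption,Euryura),((Cyanites,Zygellus),Therana)),Sclerites).
The clade {Cyanites, Zygellus} is supported by ocelli absent: its derived state 'present' occurs in exactly those taxa and in no other taxon (including the outgroup).

ocelli absent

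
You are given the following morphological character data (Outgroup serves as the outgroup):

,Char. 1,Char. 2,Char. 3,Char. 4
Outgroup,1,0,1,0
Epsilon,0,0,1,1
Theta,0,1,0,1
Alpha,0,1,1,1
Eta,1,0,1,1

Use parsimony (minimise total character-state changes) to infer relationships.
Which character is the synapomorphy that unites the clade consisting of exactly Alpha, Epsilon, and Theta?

Char. 1

Character polarity is set by the outgroup: the derived state is whichever differs from the outgroup's state, so for Char. 1, Char. 3 the derived state is '0', and for the remaining characters it is '1'.
Char. 1 (derived state '0') is shared by Alpha, Epsilon, and Theta — a synapomorphy uniting that clade.
Char. 2 (derived state '1') is shared by Alpha and Theta — a synapomorphy uniting that clade.
Char. 3 (derived state '0') is unique to Theta (autapomorphy; uninformative for grouping).
Char. 4 (derived state '1') is shared by all ingroup taxa — unites the whole ingroup.
Most parsimonious ingroup topology: ((Epsilon,(Theta,Alpha)),Eta).
The clade {Alpha, Epsilon, Theta} is supported by Char. 1: its derived state '0' occurs in exactly those taxa and in no other taxon (including the outgroup).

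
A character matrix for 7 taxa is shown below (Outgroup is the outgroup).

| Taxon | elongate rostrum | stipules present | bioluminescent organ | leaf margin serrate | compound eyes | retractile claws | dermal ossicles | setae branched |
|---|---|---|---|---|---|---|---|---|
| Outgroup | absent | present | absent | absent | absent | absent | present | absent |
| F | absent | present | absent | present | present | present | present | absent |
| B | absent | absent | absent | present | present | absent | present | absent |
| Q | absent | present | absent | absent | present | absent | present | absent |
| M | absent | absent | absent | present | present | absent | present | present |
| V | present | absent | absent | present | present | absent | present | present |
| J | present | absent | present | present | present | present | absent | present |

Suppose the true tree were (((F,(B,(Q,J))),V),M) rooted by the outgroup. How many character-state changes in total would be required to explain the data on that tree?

15

Map each character onto (((F,(B,(Q,J))),V),M) (rooted by Outgroup) and count the minimum state changes it requires (Fitch parsimony):
elongate rostrum: 2; stipules present: 3; bioluminescent organ: 1; leaf margin serrate: 2; compound eyes: 1; retractile claws: 2; dermal ossicles: 1; setae branched: 3.
Total tree length = 15.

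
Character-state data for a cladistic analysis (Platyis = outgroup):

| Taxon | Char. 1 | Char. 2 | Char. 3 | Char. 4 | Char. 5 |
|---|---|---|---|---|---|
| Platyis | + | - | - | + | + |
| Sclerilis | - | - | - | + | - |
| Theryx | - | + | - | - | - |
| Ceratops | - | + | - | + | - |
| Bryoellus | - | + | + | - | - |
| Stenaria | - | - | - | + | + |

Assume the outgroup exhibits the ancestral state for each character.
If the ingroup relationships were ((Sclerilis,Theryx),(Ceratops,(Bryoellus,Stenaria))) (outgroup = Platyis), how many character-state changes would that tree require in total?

9

Map each character onto ((Sclerilis,Theryx),(Ceratops,(Bryoellus,Stenaria))) (rooted by Platyis) and count the minimum state changes it requires (Fitch parsimony):
Char. 1: 1; Char. 2: 3; Char. 3: 1; Char. 4: 2; Char. 5: 2.
Total tree length = 9.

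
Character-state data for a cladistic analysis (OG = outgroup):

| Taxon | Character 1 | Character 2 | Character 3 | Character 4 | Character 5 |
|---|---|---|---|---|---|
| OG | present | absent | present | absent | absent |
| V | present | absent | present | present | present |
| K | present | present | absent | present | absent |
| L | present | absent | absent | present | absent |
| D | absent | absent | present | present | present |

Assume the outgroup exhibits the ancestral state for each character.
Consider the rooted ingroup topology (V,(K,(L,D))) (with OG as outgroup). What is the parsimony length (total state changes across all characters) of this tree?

7

Map each character onto (V,(K,(L,D))) (rooted by OG) and count the minimum state changes it requires (Fitch parsimony):
Character 1: 1; Character 2: 1; Character 3: 2; Character 4: 1; Character 5: 2.
Total tree length = 7.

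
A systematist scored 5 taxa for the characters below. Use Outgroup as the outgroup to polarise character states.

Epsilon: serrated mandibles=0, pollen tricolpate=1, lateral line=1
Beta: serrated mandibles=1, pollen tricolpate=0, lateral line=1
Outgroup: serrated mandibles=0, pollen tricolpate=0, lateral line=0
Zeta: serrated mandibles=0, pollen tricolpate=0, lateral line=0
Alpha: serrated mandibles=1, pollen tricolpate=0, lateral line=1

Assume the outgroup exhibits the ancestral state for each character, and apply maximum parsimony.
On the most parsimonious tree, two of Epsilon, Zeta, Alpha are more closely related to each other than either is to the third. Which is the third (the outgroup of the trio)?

Zeta

The outgroup has state '0' for every character, so '1' is the derived state throughout.
Only Alpha and Beta show the derived state '1' for serrated mandibles, supporting them as a clade.
pollen tricolpate (derived state '1') is unique to Epsilon (autapomorphy; uninformative for grouping).
lateral line: derived state '1' in Alpha, Beta, and Epsilon only — synapomorphy for {Alpha, Beta, Epsilon}.
Most parsimonious ingroup topology: (Zeta,((Alpha,Beta),Epsilon)).
Epsilon and Alpha share a more recent common ancestor with each other than either does with Zeta, so Zeta is the least closely related of the three.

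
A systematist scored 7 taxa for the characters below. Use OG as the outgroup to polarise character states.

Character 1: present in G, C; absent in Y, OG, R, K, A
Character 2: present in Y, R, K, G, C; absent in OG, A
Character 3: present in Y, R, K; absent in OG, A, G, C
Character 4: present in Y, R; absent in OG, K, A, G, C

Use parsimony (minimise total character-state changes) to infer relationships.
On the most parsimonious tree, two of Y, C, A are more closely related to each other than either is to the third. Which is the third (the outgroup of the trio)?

The outgroup has state 'absent' for every character, so 'present' is the derived state throughout.
Only C and G show the derived state 'present' for Character 1, supporting them as a clade.
Character 2: derived state 'present' in C, G, K, R, and Y only — synapomorphy for {C, G, K, R, Y}.
Only K, R, and Y show the derived state 'present' for Character 3, supporting them as a clade.
Character 4: derived state 'present' in R and Y only — synapomorphy for {R, Y}.
Most parsimonious ingroup topology: (((K,(R,Y)),(C,G)),A).
Y and C share a more recent common ancestor with each other than either does with A, so A is the least closely related of the three.

A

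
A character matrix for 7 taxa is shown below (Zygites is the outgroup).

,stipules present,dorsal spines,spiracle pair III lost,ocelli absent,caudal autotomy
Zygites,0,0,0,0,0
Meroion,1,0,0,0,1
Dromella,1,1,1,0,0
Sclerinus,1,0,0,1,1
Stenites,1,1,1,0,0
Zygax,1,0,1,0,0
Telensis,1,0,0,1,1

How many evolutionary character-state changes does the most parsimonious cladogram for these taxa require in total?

5

The outgroup has state '0' for every character, so '1' is the derived state throughout.
stipules present (derived state '1') is shared by all ingroup taxa — unites the whole ingroup.
Only Dromella and Stenites show the derived state '1' for dorsal spines, supporting them as a clade.
spiracle pair III lost: derived state '1' in Dromella, Stenites, and Zygax only — synapomorphy for {Dromella, Stenites, Zygax}.
Only Sclerinus and Telensis show the derived state '1' for ocelli absent, supporting them as a clade.
Only Meroion, Sclerinus, and Telensis show the derived state '1' for caudal autotomy, supporting them as a clade.
Most parsimonious ingroup topology: ((Meroion,(Sclerinus,Telensis)),((Dromella,Stenites),Zygax)).
Changes per character on this tree: stipules present: 1; dorsal spines: 1; spiracle pair III lost: 1; ocelli absent: 1; caudal autotomy: 1.
Total = 5.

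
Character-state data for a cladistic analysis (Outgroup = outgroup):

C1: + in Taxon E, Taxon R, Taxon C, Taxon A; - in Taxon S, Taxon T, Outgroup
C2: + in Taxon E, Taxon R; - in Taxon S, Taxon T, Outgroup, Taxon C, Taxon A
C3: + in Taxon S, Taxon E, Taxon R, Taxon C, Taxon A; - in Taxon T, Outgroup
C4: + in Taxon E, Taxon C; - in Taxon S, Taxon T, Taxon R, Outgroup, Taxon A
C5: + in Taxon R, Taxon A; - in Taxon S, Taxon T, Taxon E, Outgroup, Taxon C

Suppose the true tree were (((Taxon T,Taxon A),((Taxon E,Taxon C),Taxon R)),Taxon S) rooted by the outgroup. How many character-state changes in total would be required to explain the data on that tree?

Map each character onto (((Taxon T,Taxon A),((Taxon E,Taxon C),Taxon R)),Taxon S) (rooted by Outgroup) and count the minimum state changes it requires (Fitch parsimony):
C1: 2; C2: 2; C3: 2; C4: 1; C5: 2.
Total tree length = 9.

9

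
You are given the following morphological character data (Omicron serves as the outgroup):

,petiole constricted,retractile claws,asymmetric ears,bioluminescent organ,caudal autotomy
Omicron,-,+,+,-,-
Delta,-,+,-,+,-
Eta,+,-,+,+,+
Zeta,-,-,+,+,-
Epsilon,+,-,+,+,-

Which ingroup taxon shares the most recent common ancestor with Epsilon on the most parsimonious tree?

Eta

Character polarity is set by the outgroup: the derived state is whichever differs from the outgroup's state, so for retractile claws, asymmetric ears the derived state is '-', and for the remaining characters it is '+'.
petiole constricted: derived state '+' in Epsilon and Eta only — synapomorphy for {Epsilon, Eta}.
Only Epsilon, Eta, and Zeta show the derived state '-' for retractile claws, supporting them as a clade.
asymmetric ears (derived state '-') is unique to Delta (autapomorphy; uninformative for grouping).
bioluminescent organ (derived state '+') is shared by all ingroup taxa — unites the whole ingroup.
caudal autotomy: derived state '+' in Eta only — an autapomorphy, so it tells us nothing about relationships among taxa.
Most parsimonious ingroup topology: (Delta,((Eta,Epsilon),Zeta)).
Epsilon and Eta form a cherry on this tree, so they are sister taxa.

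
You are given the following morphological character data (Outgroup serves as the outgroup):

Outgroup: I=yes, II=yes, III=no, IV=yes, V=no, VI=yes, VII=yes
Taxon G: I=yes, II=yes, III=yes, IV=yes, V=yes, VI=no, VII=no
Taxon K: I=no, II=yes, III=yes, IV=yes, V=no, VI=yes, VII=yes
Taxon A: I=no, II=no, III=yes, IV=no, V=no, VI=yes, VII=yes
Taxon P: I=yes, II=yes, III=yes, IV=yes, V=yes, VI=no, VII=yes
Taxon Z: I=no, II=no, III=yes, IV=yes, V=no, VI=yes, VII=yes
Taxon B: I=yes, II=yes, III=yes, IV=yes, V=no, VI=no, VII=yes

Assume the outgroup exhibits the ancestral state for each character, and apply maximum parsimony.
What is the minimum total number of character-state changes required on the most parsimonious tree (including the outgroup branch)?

Character polarity is set by the outgroup: the derived state is whichever differs from the outgroup's state, so for I, II, IV, VI, VII the derived state is 'no', and for the remaining characters it is 'yes'.
I (derived state 'no') is shared by Taxon A, Taxon K, and Taxon Z — a synapomorphy uniting that clade.
II: derived state 'no' in Taxon A and Taxon Z only — synapomorphy for {Taxon A, Taxon Z}.
III (derived state 'yes') is shared by all ingroup taxa — unites the whole ingroup.
IV (derived state 'no') is unique to Taxon A (autapomorphy; uninformative for grouping).
V: derived state 'yes' in Taxon G and Taxon P only — synapomorphy for {Taxon G, Taxon P}.
VI: derived state 'no' in Taxon B, Taxon G, and Taxon P only — synapomorphy for {Taxon B, Taxon G, Taxon P}.
VII: derived state 'no' in Taxon G only — an autapomorphy, so it tells us nothing about relationships among taxa.
Most parsimonious ingroup topology: (((Taxon G,Taxon P),Taxon B),(Taxon K,(Taxon A,Taxon Z))).
Changes per character on this tree: I: 1; II: 1; III: 1; IV: 1; V: 1; VI: 1; VII: 1.
Total = 7.

7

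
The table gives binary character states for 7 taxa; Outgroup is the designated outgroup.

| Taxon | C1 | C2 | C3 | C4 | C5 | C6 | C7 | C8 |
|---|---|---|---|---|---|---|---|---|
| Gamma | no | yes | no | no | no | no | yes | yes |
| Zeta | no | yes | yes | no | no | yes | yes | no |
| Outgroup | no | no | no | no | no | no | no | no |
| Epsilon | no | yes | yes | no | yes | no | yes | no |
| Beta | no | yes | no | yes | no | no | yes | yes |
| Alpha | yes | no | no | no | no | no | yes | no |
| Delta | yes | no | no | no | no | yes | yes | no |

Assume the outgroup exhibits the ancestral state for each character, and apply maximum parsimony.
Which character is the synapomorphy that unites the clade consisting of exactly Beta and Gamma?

The outgroup has state 'no' for every character, so 'yes' is the derived state throughout.
C1 (derived state 'yes') is shared by Alpha and Delta — a synapomorphy uniting that clade.
C2 (derived state 'yes') is shared by Beta, Epsilon, Gamma, and Zeta — a synapomorphy uniting that clade.
C3 (derived state 'yes') is shared by Epsilon and Zeta — a synapomorphy uniting that clade.
C4: derived state 'yes' in Beta only — an autapomorphy, so it tells us nothing about relationships among taxa.
C5 (derived state 'yes') is unique to Epsilon (autapomorphy; uninformative for grouping).
C6 groups Delta and Zeta, which is incompatible with the clades supported by the remaining characters; treating it as convergent (homoplasy) costs fewer steps than any alternative tree.
C7 (derived state 'yes') is shared by all ingroup taxa — unites the whole ingroup.
C8: derived state 'yes' in Beta and Gamma only — synapomorphy for {Beta, Gamma}.
Most parsimonious ingroup topology: ((Alpha,Delta),((Zeta,Epsilon),(Gamma,Beta))).
The clade {Beta, Gamma} is supported by C8: its derived state 'yes' occurs in exactly those taxa and in no other taxon (including the outgroup).

C8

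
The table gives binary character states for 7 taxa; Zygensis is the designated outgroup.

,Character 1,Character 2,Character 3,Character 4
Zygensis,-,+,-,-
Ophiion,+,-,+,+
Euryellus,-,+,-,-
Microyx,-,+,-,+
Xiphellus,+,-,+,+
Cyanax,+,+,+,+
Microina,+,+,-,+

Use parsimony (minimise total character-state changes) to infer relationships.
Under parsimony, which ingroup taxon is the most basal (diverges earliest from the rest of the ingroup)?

Euryellus

Character polarity is set by the outgroup: the derived state is whichever differs from the outgroup's state, so for Character 2 the derived state is '-', and for the remaining characters it is '+'.
Character 1 (derived state '+') is shared by Cyanax, Microina, Ophiion, and Xiphellus — a synapomorphy uniting that clade.
Character 2: derived state '-' in Ophiion and Xiphellus only — synapomorphy for {Ophiion, Xiphellus}.
Only Cyanax, Ophiion, and Xiphellus show the derived state '+' for Character 3, supporting them as a clade.
Only Cyanax, Microina, Microyx, Ophiion, and Xiphellus show the derived state '+' for Character 4, supporting them as a clade.
Most parsimonious ingroup topology: (((((Ophiion,Xiphellus),Cyanax),Microina),Microyx),Euryellus).
Euryellus is sister to the clade containing all other ingroup taxa, so it is the earliest-diverging (most basal) ingroup lineage.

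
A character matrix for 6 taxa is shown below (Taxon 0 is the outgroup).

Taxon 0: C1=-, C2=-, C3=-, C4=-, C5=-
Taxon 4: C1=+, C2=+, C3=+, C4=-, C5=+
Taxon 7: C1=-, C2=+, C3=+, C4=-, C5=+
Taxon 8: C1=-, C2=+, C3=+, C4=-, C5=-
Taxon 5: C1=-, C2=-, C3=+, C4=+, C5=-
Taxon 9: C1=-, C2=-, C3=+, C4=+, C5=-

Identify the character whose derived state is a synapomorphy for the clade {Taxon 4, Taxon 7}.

The outgroup has state '-' for every character, so '+' is the derived state throughout.
C1: derived state '+' in Taxon 4 only — an autapomorphy, so it tells us nothing about relationships among taxa.
C2 (derived state '+') is shared by Taxon 4, Taxon 7, and Taxon 8 — a synapomorphy uniting that clade.
C3 (derived state '+') is shared by all ingroup taxa — unites the whole ingroup.
Only Taxon 5 and Taxon 9 show the derived state '+' for C4, supporting them as a clade.
C5 (derived state '+') is shared by Taxon 4 and Taxon 7 — a synapomorphy uniting that clade.
Most parsimonious ingroup topology: (((Taxon 4,Taxon 7),Taxon 8),(Taxon 5,Taxon 9)).
The clade {Taxon 4, Taxon 7} is supported by C5: its derived state '+' occurs in exactly those taxa and in no other taxon (including the outgroup).

C5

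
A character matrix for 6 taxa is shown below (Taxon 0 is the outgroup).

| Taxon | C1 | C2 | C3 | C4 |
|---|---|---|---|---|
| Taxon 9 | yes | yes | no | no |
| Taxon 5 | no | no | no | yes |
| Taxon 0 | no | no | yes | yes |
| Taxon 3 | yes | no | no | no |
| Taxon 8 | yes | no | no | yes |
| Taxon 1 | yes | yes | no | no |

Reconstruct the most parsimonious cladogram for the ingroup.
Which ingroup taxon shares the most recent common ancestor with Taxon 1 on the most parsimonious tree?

Taxon 9

Character polarity is set by the outgroup: the derived state is whichever differs from the outgroup's state, so for C3, C4 the derived state is 'no', and for the remaining characters it is 'yes'.
C1: derived state 'yes' in Taxon 1, Taxon 3, Taxon 8, and Taxon 9 only — synapomorphy for {Taxon 1, Taxon 3, Taxon 8, Taxon 9}.
C2 (derived state 'yes') is shared by Taxon 1 and Taxon 9 — a synapomorphy uniting that clade.
All ingroup taxa share the derived state 'no' for C3; it defines the ingroup but does not resolve relationships within it.
C4 (derived state 'no') is shared by Taxon 1, Taxon 3, and Taxon 9 — a synapomorphy uniting that clade.
Most parsimonious ingroup topology: ((((Taxon 1,Taxon 9),Taxon 3),Taxon 8),Taxon 5).
Taxon 1 and Taxon 9 form a cherry on this tree, so they are sister taxa.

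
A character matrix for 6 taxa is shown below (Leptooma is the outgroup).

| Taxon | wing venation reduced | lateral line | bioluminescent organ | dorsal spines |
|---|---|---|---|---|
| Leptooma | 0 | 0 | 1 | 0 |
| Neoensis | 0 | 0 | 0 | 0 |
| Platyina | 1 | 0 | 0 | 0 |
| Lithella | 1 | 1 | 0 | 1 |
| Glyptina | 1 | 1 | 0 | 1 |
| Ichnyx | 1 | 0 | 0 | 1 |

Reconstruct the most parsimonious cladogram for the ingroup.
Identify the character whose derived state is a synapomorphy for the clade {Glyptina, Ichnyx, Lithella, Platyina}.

Character polarity is set by the outgroup: the derived state is whichever differs from the outgroup's state, so for bioluminescent organ the derived state is '0', and for the remaining characters it is '1'.
wing venation reduced (derived state '1') is shared by Glyptina, Ichnyx, Lithella, and Platyina — a synapomorphy uniting that clade.
Only Glyptina and Lithella show the derived state '1' for lateral line, supporting them as a clade.
All ingroup taxa share the derived state '0' for bioluminescent organ; it defines the ingroup but does not resolve relationships within it.
Only Glyptina, Ichnyx, and Lithella show the derived state '1' for dorsal spines, supporting them as a clade.
Most parsimonious ingroup topology: (Neoensis,(Platyina,((Lithella,Glyptina),Ichnyx))).
The clade {Glyptina, Ichnyx, Lithella, Platyina} is supported by wing venation reduced: its derived state '1' occurs in exactly those taxa and in no other taxon (including the outgroup).

wing venation reduced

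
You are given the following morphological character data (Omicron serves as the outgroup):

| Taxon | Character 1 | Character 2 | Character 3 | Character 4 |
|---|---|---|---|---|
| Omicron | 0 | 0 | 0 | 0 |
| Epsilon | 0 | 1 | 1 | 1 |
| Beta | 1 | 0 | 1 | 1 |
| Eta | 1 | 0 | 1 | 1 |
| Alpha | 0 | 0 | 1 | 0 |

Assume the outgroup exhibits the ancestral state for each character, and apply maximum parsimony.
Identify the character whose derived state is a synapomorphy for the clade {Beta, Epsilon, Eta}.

The outgroup has state '0' for every character, so '1' is the derived state throughout.
Character 1: derived state '1' in Beta and Eta only — synapomorphy for {Beta, Eta}.
Character 2 (derived state '1') is unique to Epsilon (autapomorphy; uninformative for grouping).
Character 3 (derived state '1') is shared by all ingroup taxa — unites the whole ingroup.
Character 4: derived state '1' in Beta, Epsilon, and Eta only — synapomorphy for {Beta, Epsilon, Eta}.
Most parsimonious ingroup topology: ((Epsilon,(Beta,Eta)),Alpha).
The clade {Beta, Epsilon, Eta} is supported by Character 4: its derived state '1' occurs in exactly those taxa and in no other taxon (including the outgroup).

Character 4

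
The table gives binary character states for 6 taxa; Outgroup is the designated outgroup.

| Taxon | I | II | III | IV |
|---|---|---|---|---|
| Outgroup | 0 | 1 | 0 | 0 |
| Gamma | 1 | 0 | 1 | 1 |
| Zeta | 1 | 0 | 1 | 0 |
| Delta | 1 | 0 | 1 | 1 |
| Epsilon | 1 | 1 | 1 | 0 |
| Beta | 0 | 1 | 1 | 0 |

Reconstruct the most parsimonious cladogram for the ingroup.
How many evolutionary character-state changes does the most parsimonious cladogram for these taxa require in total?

4

Character polarity is set by the outgroup: the derived state is whichever differs from the outgroup's state, so for II the derived state is '0', and for the remaining characters it is '1'.
I (derived state '1') is shared by Delta, Epsilon, Gamma, and Zeta — a synapomorphy uniting that clade.
II: derived state '0' in Delta, Gamma, and Zeta only — synapomorphy for {Delta, Gamma, Zeta}.
III (derived state '1') is shared by all ingroup taxa — unites the whole ingroup.
IV: derived state '1' in Delta and Gamma only — synapomorphy for {Delta, Gamma}.
Most parsimonious ingroup topology: ((((Gamma,Delta),Zeta),Epsilon),Beta).
Changes per character on this tree: I: 1; II: 1; III: 1; IV: 1.
Total = 4.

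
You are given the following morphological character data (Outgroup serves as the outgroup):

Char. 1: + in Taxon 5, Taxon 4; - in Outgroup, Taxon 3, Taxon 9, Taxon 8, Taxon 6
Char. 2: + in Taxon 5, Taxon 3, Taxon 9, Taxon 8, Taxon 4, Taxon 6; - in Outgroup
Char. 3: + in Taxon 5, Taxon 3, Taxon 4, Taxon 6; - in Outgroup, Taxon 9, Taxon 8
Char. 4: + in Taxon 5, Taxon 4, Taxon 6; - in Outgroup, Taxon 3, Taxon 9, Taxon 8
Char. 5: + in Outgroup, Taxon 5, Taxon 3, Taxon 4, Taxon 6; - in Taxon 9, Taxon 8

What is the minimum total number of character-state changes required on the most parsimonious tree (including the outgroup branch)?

5

Character polarity is set by the outgroup: the derived state is whichever differs from the outgroup's state, so for Char. 5 the derived state is '-', and for the remaining characters it is '+'.
Char. 1: derived state '+' in Taxon 4 and Taxon 5 only — synapomorphy for {Taxon 4, Taxon 5}.
All ingroup taxa share the derived state '+' for Char. 2; it defines the ingroup but does not resolve relationships within it.
Char. 3 (derived state '+') is shared by Taxon 3, Taxon 4, Taxon 5, and Taxon 6 — a synapomorphy uniting that clade.
Char. 4: derived state '+' in Taxon 4, Taxon 5, and Taxon 6 only — synapomorphy for {Taxon 4, Taxon 5, Taxon 6}.
Only Taxon 8 and Taxon 9 show the derived state '-' for Char. 5, supporting them as a clade.
Most parsimonious ingroup topology: ((((Taxon 5,Taxon 4),Taxon 6),Taxon 3),(Taxon 9,Taxon 8)).
Changes per character on this tree: Char. 1: 1; Char. 2: 1; Char. 3: 1; Char. 4: 1; Char. 5: 1.
Total = 5.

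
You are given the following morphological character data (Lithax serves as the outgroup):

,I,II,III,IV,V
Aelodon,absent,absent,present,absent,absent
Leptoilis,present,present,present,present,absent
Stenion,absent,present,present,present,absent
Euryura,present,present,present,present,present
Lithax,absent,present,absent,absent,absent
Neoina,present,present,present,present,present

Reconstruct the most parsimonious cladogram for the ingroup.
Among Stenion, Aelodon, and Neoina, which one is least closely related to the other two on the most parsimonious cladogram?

Character polarity is set by the outgroup: the derived state is whichever differs from the outgroup's state, so for II the derived state is 'absent', and for the remaining characters it is 'present'.
I: derived state 'present' in Euryura, Leptoilis, and Neoina only — synapomorphy for {Euryura, Leptoilis, Neoina}.
II (derived state 'absent') is unique to Aelodon (autapomorphy; uninformative for grouping).
All ingroup taxa share the derived state 'present' for III; it defines the ingroup but does not resolve relationships within it.
IV: derived state 'present' in Euryura, Leptoilis, Neoina, and Stenion only — synapomorphy for {Euryura, Leptoilis, Neoina, Stenion}.
V: derived state 'present' in Euryura and Neoina only — synapomorphy for {Euryura, Neoina}.
Most parsimonious ingroup topology: ((Stenion,(Leptoilis,(Euryura,Neoina))),Aelodon).
Neoina and Stenion share a more recent common ancestor with each other than either does with Aelodon, so Aelodon is the least closely related of the three.

Aelodon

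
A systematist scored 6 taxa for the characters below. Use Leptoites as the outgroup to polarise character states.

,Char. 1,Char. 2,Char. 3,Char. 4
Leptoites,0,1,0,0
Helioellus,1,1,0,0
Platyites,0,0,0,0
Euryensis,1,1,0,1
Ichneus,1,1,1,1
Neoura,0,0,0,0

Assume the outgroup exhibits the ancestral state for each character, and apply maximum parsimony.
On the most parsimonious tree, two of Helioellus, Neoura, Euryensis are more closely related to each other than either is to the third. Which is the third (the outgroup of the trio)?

Character polarity is set by the outgroup: the derived state is whichever differs from the outgroup's state, so for Char. 2 the derived state is '0', and for the remaining characters it is '1'.
Char. 1: derived state '1' in Euryensis, Helioellus, and Ichneus only — synapomorphy for {Euryensis, Helioellus, Ichneus}.
Only Neoura and Platyites show the derived state '0' for Char. 2, supporting them as a clade.
Char. 3: derived state '1' in Ichneus only — an autapomorphy, so it tells us nothing about relationships among taxa.
Char. 4 (derived state '1') is shared by Euryensis and Ichneus — a synapomorphy uniting that clade.
Most parsimonious ingroup topology: ((Helioellus,(Euryensis,Ichneus)),(Platyites,Neoura)).
Helioellus and Euryensis share a more recent common ancestor with each other than either does with Neoura, so Neoura is the least closely related of the three.

Neoura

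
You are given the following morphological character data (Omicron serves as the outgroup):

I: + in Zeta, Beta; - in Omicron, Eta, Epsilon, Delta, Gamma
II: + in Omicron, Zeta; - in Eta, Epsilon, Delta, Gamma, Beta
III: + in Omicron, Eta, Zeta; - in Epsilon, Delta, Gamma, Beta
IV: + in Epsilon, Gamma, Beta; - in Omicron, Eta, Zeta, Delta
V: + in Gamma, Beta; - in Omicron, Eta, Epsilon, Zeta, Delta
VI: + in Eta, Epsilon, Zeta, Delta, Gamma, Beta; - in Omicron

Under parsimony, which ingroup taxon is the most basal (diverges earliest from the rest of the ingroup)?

Zeta

Character polarity is set by the outgroup: the derived state is whichever differs from the outgroup's state, so for II, III the derived state is '-', and for the remaining characters it is '+'.
I groups Beta and Zeta, which is incompatible with the clades supported by the remaining characters; treating it as convergent (homoplasy) costs fewer steps than any alternative tree.
II (derived state '-') is shared by Beta, Delta, Epsilon, Eta, and Gamma — a synapomorphy uniting that clade.
III: derived state '-' in Beta, Delta, Epsilon, and Gamma only — synapomorphy for {Beta, Delta, Epsilon, Gamma}.
IV: derived state '+' in Beta, Epsilon, and Gamma only — synapomorphy for {Beta, Epsilon, Gamma}.
V (derived state '+') is shared by Beta and Gamma — a synapomorphy uniting that clade.
All ingroup taxa share the derived state '+' for VI; it defines the ingroup but does not resolve relationships within it.
Most parsimonious ingroup topology: (((((Gamma,Beta),Epsilon),Delta),Eta),Zeta).
Zeta is sister to the clade containing all other ingroup taxa, so it is the earliest-diverging (most basal) ingroup lineage.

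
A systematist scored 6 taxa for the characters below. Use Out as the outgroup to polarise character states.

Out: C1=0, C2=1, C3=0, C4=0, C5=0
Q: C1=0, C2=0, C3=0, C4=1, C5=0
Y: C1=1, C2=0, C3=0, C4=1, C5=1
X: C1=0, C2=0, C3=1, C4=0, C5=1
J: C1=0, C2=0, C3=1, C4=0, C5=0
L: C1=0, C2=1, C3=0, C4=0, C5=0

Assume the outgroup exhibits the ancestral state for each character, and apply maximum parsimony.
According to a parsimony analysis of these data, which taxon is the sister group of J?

X

Character polarity is set by the outgroup: the derived state is whichever differs from the outgroup's state, so for C2 the derived state is '0', and for the remaining characters it is '1'.
C1: derived state '1' in Y only — an autapomorphy, so it tells us nothing about relationships among taxa.
Only J, Q, X, and Y show the derived state '0' for C2, supporting them as a clade.
Only J and X show the derived state '1' for C3, supporting them as a clade.
C4 (derived state '1') is shared by Q and Y — a synapomorphy uniting that clade.
C5 (state '1') occurs in X and Y but conflicts with the nesting implied by the other characters — most parsimoniously interpreted as homoplasy.
Most parsimonious ingroup topology: (((Q,Y),(X,J)),L).
J and X form a cherry on this tree, so they are sister taxa.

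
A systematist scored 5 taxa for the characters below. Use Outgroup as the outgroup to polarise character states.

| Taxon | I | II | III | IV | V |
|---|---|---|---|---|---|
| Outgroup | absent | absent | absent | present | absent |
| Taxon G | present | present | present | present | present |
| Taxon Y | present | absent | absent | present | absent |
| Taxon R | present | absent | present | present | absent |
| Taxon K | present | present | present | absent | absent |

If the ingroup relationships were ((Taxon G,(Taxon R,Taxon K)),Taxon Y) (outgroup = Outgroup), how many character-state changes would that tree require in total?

Map each character onto ((Taxon G,(Taxon R,Taxon K)),Taxon Y) (rooted by Outgroup) and count the minimum state changes it requires (Fitch parsimony):
I: 1; II: 2; III: 1; IV: 1; V: 1.
Total tree length = 6.

6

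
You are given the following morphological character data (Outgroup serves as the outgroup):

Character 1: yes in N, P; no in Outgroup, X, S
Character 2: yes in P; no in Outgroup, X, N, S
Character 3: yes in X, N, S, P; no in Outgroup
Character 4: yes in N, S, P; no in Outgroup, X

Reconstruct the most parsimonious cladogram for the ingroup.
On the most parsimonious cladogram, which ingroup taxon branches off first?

The outgroup has state 'no' for every character, so 'yes' is the derived state throughout.
Only N and P show the derived state 'yes' for Character 1, supporting them as a clade.
Character 2: derived state 'yes' in P only — an autapomorphy, so it tells us nothing about relationships among taxa.
All ingroup taxa share the derived state 'yes' for Character 3; it defines the ingroup but does not resolve relationships within it.
Only N, P, and S show the derived state 'yes' for Character 4, supporting them as a clade.
Most parsimonious ingroup topology: (((N,P),S),X).
X is sister to the clade containing all other ingroup taxa, so it is the earliest-diverging (most basal) ingroup lineage.

X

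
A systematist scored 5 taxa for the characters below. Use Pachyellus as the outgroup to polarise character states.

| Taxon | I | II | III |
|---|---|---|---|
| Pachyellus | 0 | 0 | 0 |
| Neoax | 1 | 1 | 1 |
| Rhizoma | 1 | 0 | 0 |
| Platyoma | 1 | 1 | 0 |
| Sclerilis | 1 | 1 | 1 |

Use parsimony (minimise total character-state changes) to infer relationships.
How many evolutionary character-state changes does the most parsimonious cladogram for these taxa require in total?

The outgroup has state '0' for every character, so '1' is the derived state throughout.
All ingroup taxa share the derived state '1' for I; it defines the ingroup but does not resolve relationships within it.
II (derived state '1') is shared by Neoax, Platyoma, and Sclerilis — a synapomorphy uniting that clade.
Only Neoax and Sclerilis show the derived state '1' for III, supporting them as a clade.
Most parsimonious ingroup topology: (((Neoax,Sclerilis),Platyoma),Rhizoma).
Changes per character on this tree: I: 1; II: 1; III: 1.
Total = 3.

3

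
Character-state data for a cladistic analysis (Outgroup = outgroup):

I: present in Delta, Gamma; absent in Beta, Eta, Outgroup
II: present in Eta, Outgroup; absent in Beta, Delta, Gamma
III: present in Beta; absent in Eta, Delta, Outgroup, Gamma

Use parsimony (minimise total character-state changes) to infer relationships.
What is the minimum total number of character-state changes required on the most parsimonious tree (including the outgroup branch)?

3

Character polarity is set by the outgroup: the derived state is whichever differs from the outgroup's state, so for II the derived state is 'absent', and for the remaining characters it is 'present'.
I: derived state 'present' in Delta and Gamma only — synapomorphy for {Delta, Gamma}.
II (derived state 'absent') is shared by Beta, Delta, and Gamma — a synapomorphy uniting that clade.
III (derived state 'present') is unique to Beta (autapomorphy; uninformative for grouping).
Most parsimonious ingroup topology: (Eta,((Gamma,Delta),Beta)).
Changes per character on this tree: I: 1; II: 1; III: 1.
Total = 3.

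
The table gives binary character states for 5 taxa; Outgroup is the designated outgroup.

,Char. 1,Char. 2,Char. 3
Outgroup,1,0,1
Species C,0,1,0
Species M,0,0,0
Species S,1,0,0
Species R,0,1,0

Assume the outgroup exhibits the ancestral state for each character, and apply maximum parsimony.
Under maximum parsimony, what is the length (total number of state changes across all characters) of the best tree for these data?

3

Character polarity is set by the outgroup: the derived state is whichever differs from the outgroup's state, so for Char. 1, Char. 3 the derived state is '0', and for the remaining characters it is '1'.
Char. 1: derived state '0' in Species C, Species M, and Species R only — synapomorphy for {Species C, Species M, Species R}.
Only Species C and Species R show the derived state '1' for Char. 2, supporting them as a clade.
All ingroup taxa share the derived state '0' for Char. 3; it defines the ingroup but does not resolve relationships within it.
Most parsimonious ingroup topology: (((Species C,Species R),Species M),Species S).
Changes per character on this tree: Char. 1: 1; Char. 2: 1; Char. 3: 1.
Total = 3.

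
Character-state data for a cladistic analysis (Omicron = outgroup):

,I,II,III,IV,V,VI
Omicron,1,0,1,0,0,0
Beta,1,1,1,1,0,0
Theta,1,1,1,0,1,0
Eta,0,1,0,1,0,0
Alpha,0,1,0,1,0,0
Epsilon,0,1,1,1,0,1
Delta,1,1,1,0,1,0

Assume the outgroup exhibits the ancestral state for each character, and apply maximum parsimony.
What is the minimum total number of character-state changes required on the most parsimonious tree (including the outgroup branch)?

Character polarity is set by the outgroup: the derived state is whichever differs from the outgroup's state, so for I, III the derived state is '0', and for the remaining characters it is '1'.
I: derived state '0' in Alpha, Epsilon, and Eta only — synapomorphy for {Alpha, Epsilon, Eta}.
II (derived state '1') is shared by all ingroup taxa — unites the whole ingroup.
Only Alpha and Eta show the derived state '0' for III, supporting them as a clade.
Only Alpha, Beta, Epsilon, and Eta show the derived state '1' for IV, supporting them as a clade.
V (derived state '1') is shared by Delta and Theta — a synapomorphy uniting that clade.
VI (derived state '1') is unique to Epsilon (autapomorphy; uninformative for grouping).
Most parsimonious ingroup topology: ((Beta,((Eta,Alpha),Epsilon)),(Theta,Delta)).
Changes per character on this tree: I: 1; II: 1; III: 1; IV: 1; V: 1; VI: 1.
Total = 6.

6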